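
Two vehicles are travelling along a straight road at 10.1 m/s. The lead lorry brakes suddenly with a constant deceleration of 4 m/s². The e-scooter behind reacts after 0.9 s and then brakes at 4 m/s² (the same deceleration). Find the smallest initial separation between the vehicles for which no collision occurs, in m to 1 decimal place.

Minimum gap ≈ 9.1 m

Leader travels v²/(2a_L) = 102.010 / 8.000 = 12.751 m before stopping.
Follower covers v·t_r = 10.1000 × 0.9 = 9.090 m while reacting, then v²/(2a_F) = 102.010 / 8.000 = 12.751 m while braking, for a total of 9.090 + 12.751 = 21.841 m.
Since a_F ≤ a_L and the follower starts braking later, the follower is never slower than the leader, so the closest approach is when both have stopped.
Minimum gap = 21.841 − 12.751 = 9.090 m.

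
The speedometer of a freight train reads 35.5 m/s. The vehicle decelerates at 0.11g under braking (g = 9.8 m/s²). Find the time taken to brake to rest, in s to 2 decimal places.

a = 0.11 × 9.8 = 1.078 m/s².
Braking time = v/a = 35.5000 / 1.078 = 32.931 s.

Braking time ≈ 32.93 s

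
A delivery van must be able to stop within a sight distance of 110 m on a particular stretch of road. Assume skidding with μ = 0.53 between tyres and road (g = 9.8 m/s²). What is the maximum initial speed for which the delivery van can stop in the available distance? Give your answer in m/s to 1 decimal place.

a = μg = 0.53 × 9.8 = 5.194 m/s².
v²/(2a) = d ⇒ v = √(2 × 5.194 × 110) = √1142.68 = 33.8036 m/s.

Maximum speed ≈ 33.8 m/s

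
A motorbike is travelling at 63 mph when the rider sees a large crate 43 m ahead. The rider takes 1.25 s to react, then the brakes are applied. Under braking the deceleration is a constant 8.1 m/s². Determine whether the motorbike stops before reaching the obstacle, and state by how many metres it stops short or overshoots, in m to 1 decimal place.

No — it overshoots by 41.2 m

63 mph × 0.44704 = 28.1635 m/s.
Reaction distance = 28.1635 × 1.25 = 35.204 m.
Braking distance = v²/(2a) = 793.183 / 16.200 = 48.962 m.
Total stopping distance = 35.204 + 48.962 = 84.166 m, vs 43 m available — it cannot stop in time and overshoots by 84.166 − 43 = 41.166 m.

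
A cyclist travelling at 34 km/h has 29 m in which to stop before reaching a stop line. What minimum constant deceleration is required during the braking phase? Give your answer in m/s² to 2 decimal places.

Required deceleration ≈ 1.54 m/s²

34 km/h ÷ 3.6 = 9.4444 m/s.
v² = 2a·d ⇒ a = v²/(2d) = 9.4444² / (2 × 29.000) = 89.197 / 58.000 = 1.5379 m/s².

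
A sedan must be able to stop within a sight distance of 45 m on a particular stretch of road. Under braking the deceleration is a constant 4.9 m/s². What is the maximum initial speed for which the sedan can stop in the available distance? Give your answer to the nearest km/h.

Maximum speed ≈ 76 km/h

v²/(2a) = d ⇒ v = √(2 × 4.900 × 45) = √441.00 = 21.0000 m/s.
21.0000 m/s × 3.6 = 75.600 km/h.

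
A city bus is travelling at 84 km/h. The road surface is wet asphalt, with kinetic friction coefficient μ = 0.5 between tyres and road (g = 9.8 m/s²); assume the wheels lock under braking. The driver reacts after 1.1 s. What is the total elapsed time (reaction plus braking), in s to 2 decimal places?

84 km/h ÷ 3.6 = 23.3333 m/s.
a = μg = 0.5 × 9.8 = 4.900 m/s².
Braking time = v/a = 23.3333 / 4.900 = 4.762 s.
Total = 1.1 + 4.762 = 5.862 s.

Total time ≈ 5.86 s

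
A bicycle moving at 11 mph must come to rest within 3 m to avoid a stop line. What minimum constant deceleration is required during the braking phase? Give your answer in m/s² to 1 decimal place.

11 mph × 0.44704 = 4.9174 m/s.
v² = 2a·d ⇒ a = v²/(2d) = 4.9174² / (2 × 3.000) = 24.181 / 6.000 = 4.0302 m/s².

Required deceleration ≈ 4.0 m/s²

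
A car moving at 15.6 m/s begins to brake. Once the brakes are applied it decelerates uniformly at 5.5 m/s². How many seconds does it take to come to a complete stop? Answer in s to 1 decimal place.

Braking time = v/a = 15.6000 / 5.500 = 2.836 s.

Braking time ≈ 2.8 s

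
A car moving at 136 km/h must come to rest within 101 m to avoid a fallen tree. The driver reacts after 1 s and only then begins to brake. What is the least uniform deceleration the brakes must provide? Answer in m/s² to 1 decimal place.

Required deceleration ≈ 11.3 m/s²

136 km/h ÷ 3.6 = 37.7778 m/s.
Distance covered during reaction = 37.7778 × 1 = 37.778 m.
Distance available for braking: 101 − 37.778 = 63.222 m.
v² = 2a·d ⇒ a = v²/(2d) = 37.7778² / (2 × 63.222) = 1427.162 / 126.444 = 11.2869 m/s².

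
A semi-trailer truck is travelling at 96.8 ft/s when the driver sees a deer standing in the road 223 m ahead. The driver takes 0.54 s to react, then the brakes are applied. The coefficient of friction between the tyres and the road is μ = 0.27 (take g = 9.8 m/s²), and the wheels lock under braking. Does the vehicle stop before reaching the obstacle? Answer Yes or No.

Yes

96.8 ft/s × 0.3048 = 29.5046 m/s.
a = μg = 0.27 × 9.8 = 2.646 m/s².
Reaction distance = 29.5046 × 0.54 = 15.932 m.
Braking distance = v²/(2a) = 870.521 / 5.292 = 164.498 m.
Total stopping distance = 15.932 + 164.498 = 180.430 m, vs 223 m available — it stops with 223 − 180.430 = 42.570 m to spare.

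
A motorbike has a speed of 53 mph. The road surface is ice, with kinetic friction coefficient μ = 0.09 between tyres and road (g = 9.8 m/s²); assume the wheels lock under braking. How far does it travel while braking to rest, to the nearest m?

53 mph × 0.44704 = 23.6931 m/s.
a = μg = 0.09 × 9.8 = 0.882 m/s².
Braking distance = v²/(2a) = 23.6931² / (2 × 0.882) = 561.363 / 1.764 = 318.233 m.

Braking distance ≈ 318 m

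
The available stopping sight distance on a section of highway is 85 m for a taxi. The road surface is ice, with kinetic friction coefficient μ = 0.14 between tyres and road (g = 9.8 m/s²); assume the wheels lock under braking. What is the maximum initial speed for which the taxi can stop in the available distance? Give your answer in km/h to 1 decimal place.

a = μg = 0.14 × 9.8 = 1.372 m/s².
v²/(2a) = d ⇒ v = √(2 × 1.372 × 85) = √233.24 = 15.2722 m/s.
15.2722 m/s × 3.6 = 54.980 km/h.

Maximum speed ≈ 55.0 km/h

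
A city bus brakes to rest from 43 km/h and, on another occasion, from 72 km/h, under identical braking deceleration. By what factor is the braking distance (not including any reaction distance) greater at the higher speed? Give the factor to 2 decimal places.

Braking distance d = v²/(2a), so with a fixed, d ∝ v².
Factor = (72/43)² = 1.6744² = 2.8036.

Factor ≈ 2.80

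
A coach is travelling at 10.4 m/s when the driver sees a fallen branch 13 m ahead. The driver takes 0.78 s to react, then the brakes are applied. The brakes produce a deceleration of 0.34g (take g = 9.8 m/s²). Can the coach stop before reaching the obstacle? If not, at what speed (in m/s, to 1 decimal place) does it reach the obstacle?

a = 0.34 × 9.8 = 3.332 m/s².
Reaction distance = 10.4000 × 0.78 = 8.112 m.
Braking distance needed to stop: v²/(2a) = 108.160 / 6.664 = 16.230 m, so total needed = 8.112 + 16.230 = 24.342 m > 13 m — it cannot stop.
Distance remaining when braking begins: 13 − 8.112 = 4.888 m.
v² = v₀² − 2a·d = 108.160 − 2 × 3.332 × 4.888 = 75.586 m²/s².
v = √75.586 = 8.694 m/s.

No — it strikes the obstacle at 8.7 m/s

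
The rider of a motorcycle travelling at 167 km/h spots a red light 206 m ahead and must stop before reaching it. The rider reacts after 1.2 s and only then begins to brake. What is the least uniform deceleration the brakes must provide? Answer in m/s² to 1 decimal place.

Required deceleration ≈ 7.2 m/s²

167 km/h ÷ 3.6 = 46.3889 m/s.
Distance covered during reaction = 46.3889 × 1.2 = 55.667 m.
Distance available for braking: 206 − 55.667 = 150.333 m.
v² = 2a·d ⇒ a = v²/(2d) = 46.3889² / (2 × 150.333) = 2151.930 / 300.666 = 7.1572 m/s².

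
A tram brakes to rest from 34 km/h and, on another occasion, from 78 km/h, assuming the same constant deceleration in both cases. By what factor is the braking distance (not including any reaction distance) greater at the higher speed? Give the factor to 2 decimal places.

Braking distance d = v²/(2a), so with a fixed, d ∝ v².
Factor = (78/34)² = 2.2941² = 5.2629.

Factor ≈ 5.26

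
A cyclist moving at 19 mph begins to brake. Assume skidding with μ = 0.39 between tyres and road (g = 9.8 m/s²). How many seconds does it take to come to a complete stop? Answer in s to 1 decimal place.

19 mph × 0.44704 = 8.4938 m/s.
a = μg = 0.39 × 9.8 = 3.822 m/s².
Braking time = v/a = 8.4938 / 3.822 = 2.222 s.

Braking time ≈ 2.2 s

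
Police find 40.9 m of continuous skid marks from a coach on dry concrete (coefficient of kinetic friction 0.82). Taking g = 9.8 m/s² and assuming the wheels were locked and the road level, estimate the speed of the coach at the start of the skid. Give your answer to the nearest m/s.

Initial speed ≈ 26 m/s

Deceleration a = μg = 0.82 × 9.8 = 8.036 m/s².
v = √(2a·d) = √(2 × 8.036 × 40.9) = √657.345 = 25.6387 m/s.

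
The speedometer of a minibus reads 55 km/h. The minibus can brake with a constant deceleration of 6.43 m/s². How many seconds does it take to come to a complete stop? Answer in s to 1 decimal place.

Braking time ≈ 2.4 s

55 km/h ÷ 3.6 = 15.2778 m/s.
Braking time = v/a = 15.2778 / 6.430 = 2.376 s.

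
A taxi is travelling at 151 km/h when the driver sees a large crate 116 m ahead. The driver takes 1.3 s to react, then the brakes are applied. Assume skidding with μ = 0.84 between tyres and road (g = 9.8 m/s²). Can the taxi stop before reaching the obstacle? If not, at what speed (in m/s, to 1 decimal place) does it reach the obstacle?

No — it strikes the obstacle at 27.3 m/s

151 km/h ÷ 3.6 = 41.9444 m/s.
a = μg = 0.84 × 9.8 = 8.232 m/s².
Reaction distance = 41.9444 × 1.3 = 54.528 m.
Braking distance needed to stop: v²/(2a) = 1759.333 / 16.464 = 106.859 m, so total needed = 54.528 + 106.859 = 161.387 m > 116 m — it cannot stop.
Distance remaining when braking begins: 116 − 54.528 = 61.472 m.
v² = v₀² − 2a·d = 1759.333 − 2 × 8.232 × 61.472 = 747.258 m²/s².
v = √747.258 = 27.336 m/s.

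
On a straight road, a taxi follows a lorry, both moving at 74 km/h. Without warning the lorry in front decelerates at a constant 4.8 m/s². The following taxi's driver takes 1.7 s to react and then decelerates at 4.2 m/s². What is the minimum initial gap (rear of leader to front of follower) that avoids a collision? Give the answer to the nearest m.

Minimum gap ≈ 41 m

74 km/h ÷ 3.6 = 20.5556 m/s.
Leader travels v²/(2a_L) = 422.533 / 9.600 = 44.014 m before stopping.
Follower covers v·t_r = 20.5556 × 1.7 = 34.945 m while reacting, then v²/(2a_F) = 422.533 / 8.400 = 50.302 m while braking, for a total of 34.945 + 50.302 = 85.247 m.
Since a_F ≤ a_L and the follower starts braking later, the follower is never slower than the leader, so the closest approach is when both have stopped.
Minimum gap = 85.247 − 44.014 = 41.233 m.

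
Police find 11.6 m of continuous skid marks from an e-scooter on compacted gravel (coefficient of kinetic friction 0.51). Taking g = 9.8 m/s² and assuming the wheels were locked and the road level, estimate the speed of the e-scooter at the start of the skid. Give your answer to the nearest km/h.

Deceleration a = μg = 0.51 × 9.8 = 4.998 m/s².
v = √(2a·d) = √(2 × 4.998 × 11.6) = √115.954 = 10.7682 m/s.
= 10.7682 × 3.6 = 38.766 km/h.

Initial speed ≈ 39 km/h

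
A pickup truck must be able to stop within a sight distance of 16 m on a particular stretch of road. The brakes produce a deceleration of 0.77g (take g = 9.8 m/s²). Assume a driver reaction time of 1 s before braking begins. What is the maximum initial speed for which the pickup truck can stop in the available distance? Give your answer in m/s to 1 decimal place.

Maximum speed ≈ 9.7 m/s

a = 0.77 × 9.8 = 7.546 m/s².
Stopping distance: v·t_r + v²/(2a) = 16 with t_r = 1 s and a = 7.546 m/s².
So v² + 15.092 v − 241.47 = 0.
Positive root: v = −a·t_r + √((a·t_r)² + 2a·d) = −7.546 + √(56.942 + 241.47) = 9.7286 m/s.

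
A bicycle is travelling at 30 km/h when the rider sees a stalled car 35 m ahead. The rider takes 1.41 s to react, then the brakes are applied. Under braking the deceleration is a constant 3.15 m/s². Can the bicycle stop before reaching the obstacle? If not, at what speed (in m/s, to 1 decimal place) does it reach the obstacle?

Yes — it stops about 12.2 m short of the obstacle, so it never reaches it

30 km/h ÷ 3.6 = 8.3333 m/s.
Reaction distance = 8.3333 × 1.41 = 11.750 m.
Braking distance = v²/(2a) = 69.444 / 6.300 = 11.023 m.
Total stopping distance = 11.750 + 11.023 = 22.773 m, vs 35 m available — it stops with 35 − 22.773 = 12.227 m to spare.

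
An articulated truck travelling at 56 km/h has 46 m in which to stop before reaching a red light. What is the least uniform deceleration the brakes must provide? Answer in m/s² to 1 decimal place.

56 km/h ÷ 3.6 = 15.5556 m/s.
v² = 2a·d ⇒ a = v²/(2d) = 15.5556² / (2 × 46.000) = 241.977 / 92.000 = 2.6302 m/s².

Required deceleration ≈ 2.6 m/s²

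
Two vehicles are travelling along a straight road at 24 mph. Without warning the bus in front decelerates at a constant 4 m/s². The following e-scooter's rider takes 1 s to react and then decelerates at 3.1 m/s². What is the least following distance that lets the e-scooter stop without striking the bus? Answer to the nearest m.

24 mph × 0.44704 = 10.7290 m/s.
Leader travels v²/(2a_L) = 115.111 / 8.000 = 14.389 m before stopping.
Follower covers v·t_r = 10.7290 × 1 = 10.729 m while reacting, then v²/(2a_F) = 115.111 / 6.200 = 18.566 m while braking, for a total of 10.729 + 18.566 = 29.295 m.
Since a_F ≤ a_L and the follower starts braking later, the follower is never slower than the leader, so the closest approach is when both have stopped.
Minimum gap = 29.295 − 14.389 = 14.906 m.

Minimum gap ≈ 15 m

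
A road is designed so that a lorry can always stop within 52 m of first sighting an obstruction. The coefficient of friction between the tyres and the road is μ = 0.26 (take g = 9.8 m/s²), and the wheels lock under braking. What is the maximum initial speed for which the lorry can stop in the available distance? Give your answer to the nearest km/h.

a = μg = 0.26 × 9.8 = 2.548 m/s².
v²/(2a) = d ⇒ v = √(2 × 2.548 × 52) = √264.99 = 16.2785 m/s.
16.2785 m/s × 3.6 = 58.603 km/h.

Maximum speed ≈ 59 km/h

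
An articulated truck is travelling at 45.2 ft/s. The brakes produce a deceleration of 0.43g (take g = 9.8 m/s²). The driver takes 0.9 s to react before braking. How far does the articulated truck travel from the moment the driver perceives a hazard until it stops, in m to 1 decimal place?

Total stopping distance ≈ 34.9 m

45.2 ft/s × 0.3048 = 13.7770 m/s.
a = 0.43 × 9.8 = 4.214 m/s².
Reaction distance = v·t_r = 13.7770 × 0.9 = 12.399 m.
Braking distance = v²/(2a) = 13.7770² / (2 × 4.214) = 189.806 / 8.428 = 22.521 m.
Total = 12.399 + 22.521 = 34.920 m.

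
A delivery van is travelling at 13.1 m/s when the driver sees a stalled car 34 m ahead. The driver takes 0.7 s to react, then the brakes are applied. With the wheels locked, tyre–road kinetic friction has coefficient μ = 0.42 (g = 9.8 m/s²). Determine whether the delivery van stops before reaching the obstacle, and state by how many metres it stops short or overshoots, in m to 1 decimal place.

Yes — it stops 4.0 m short of the obstacle

a = μg = 0.42 × 9.8 = 4.116 m/s².
Reaction distance = 13.1000 × 0.7 = 9.170 m.
Braking distance = v²/(2a) = 171.610 / 8.232 = 20.847 m.
Total stopping distance = 9.170 + 20.847 = 30.017 m, vs 34 m available — it stops with 34 − 30.017 = 3.983 m to spare.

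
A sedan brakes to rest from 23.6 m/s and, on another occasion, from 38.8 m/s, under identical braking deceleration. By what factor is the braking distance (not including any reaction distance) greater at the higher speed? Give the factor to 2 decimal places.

Factor ≈ 2.70

Braking distance d = v²/(2a), so with a fixed, d ∝ v².
Factor = (38.8/23.6)² = 1.6441² = 2.7031.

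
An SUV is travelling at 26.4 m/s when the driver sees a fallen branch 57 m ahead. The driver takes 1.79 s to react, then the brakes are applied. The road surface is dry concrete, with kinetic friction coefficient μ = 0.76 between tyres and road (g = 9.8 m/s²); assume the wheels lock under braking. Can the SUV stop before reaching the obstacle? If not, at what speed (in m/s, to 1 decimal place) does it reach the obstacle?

No — it strikes the obstacle at 23.5 m/s

a = μg = 0.76 × 9.8 = 7.448 m/s².
Reaction distance = 26.4000 × 1.79 = 47.256 m.
Braking distance needed to stop: v²/(2a) = 696.960 / 14.896 = 46.788 m, so total needed = 47.256 + 46.788 = 94.044 m > 57 m — it cannot stop.
Distance remaining when braking begins: 57 − 47.256 = 9.744 m.
v² = v₀² − 2a·d = 696.960 − 2 × 7.448 × 9.744 = 551.813 m²/s².
v = √551.813 = 23.491 m/s.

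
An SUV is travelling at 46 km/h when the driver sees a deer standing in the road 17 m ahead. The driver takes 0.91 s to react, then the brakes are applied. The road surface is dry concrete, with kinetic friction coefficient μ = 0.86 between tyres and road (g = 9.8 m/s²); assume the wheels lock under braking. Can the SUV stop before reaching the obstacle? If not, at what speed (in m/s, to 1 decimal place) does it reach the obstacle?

No — it strikes the obstacle at 8.5 m/s

46 km/h ÷ 3.6 = 12.7778 m/s.
a = μg = 0.86 × 9.8 = 8.428 m/s².
Reaction distance = 12.7778 × 0.91 = 11.628 m.
Braking distance needed to stop: v²/(2a) = 163.272 / 16.856 = 9.686 m, so total needed = 11.628 + 9.686 = 21.314 m > 17 m — it cannot stop.
Distance remaining when braking begins: 17 − 11.628 = 5.372 m.
v² = v₀² − 2a·d = 163.272 − 2 × 8.428 × 5.372 = 72.722 m²/s².
v = √72.722 = 8.528 m/s.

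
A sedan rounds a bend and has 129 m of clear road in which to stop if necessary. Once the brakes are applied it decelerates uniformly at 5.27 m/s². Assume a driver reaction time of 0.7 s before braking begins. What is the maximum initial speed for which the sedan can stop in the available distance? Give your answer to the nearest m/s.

Maximum speed ≈ 33 m/s

Stopping distance: v·t_r + v²/(2a) = 129 with t_r = 0.7 s and a = 5.270 m/s².
So v² + 7.378 v − 1359.66 = 0.
Positive root: v = −a·t_r + √((a·t_r)² + 2a·d) = −3.689 + √(13.609 + 1359.66) = 33.3686 m/s.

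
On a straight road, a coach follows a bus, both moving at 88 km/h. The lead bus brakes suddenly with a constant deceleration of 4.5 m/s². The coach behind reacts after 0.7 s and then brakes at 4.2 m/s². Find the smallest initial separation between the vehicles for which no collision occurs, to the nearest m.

Minimum gap ≈ 22 m

88 km/h ÷ 3.6 = 24.4444 m/s.
Leader travels v²/(2a_L) = 597.529 / 9.000 = 66.392 m before stopping.
Follower covers v·t_r = 24.4444 × 0.7 = 17.111 m while reacting, then v²/(2a_F) = 597.529 / 8.400 = 71.134 m while braking, for a total of 17.111 + 71.134 = 88.245 m.
Since a_F ≤ a_L and the follower starts braking later, the follower is never slower than the leader, so the closest approach is when both have stopped.
Minimum gap = 88.245 − 66.392 = 21.853 m.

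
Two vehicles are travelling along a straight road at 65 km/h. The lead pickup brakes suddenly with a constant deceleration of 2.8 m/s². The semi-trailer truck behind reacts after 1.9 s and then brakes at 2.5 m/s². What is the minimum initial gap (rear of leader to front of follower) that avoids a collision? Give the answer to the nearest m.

65 km/h ÷ 3.6 = 18.0556 m/s.
Leader travels v²/(2a_L) = 326.005 / 5.600 = 58.215 m before stopping.
Follower covers v·t_r = 18.0556 × 1.9 = 34.306 m while reacting, then v²/(2a_F) = 326.005 / 5.000 = 65.201 m while braking, for a total of 34.306 + 65.201 = 99.507 m.
Since a_F ≤ a_L and the follower starts braking later, the follower is never slower than the leader, so the closest approach is when both have stopped.
Minimum gap = 99.507 − 58.215 = 41.292 m.

Minimum gap ≈ 41 m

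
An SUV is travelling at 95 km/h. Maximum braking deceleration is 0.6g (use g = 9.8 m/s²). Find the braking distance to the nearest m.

95 km/h ÷ 3.6 = 26.3889 m/s.
a = 0.6 × 9.8 = 5.880 m/s².
Braking distance = v²/(2a) = 26.3889² / (2 × 5.880) = 696.374 / 11.760 = 59.215 m.

Braking distance ≈ 59 m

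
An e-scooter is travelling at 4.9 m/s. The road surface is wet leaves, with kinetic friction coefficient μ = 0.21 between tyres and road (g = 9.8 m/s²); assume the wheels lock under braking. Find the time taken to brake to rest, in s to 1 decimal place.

Braking time ≈ 2.4 s

a = μg = 0.21 × 9.8 = 2.058 m/s².
Braking time = v/a = 4.9000 / 2.058 = 2.381 s.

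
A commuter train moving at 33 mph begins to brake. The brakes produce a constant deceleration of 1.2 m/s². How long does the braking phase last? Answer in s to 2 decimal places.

Braking time ≈ 12.29 s

33 mph × 0.44704 = 14.7523 m/s.
Braking time = v/a = 14.7523 / 1.200 = 12.294 s.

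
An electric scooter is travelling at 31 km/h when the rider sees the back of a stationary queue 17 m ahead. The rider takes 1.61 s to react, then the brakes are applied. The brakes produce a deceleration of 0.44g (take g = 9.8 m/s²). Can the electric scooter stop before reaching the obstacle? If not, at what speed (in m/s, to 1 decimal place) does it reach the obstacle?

31 km/h ÷ 3.6 = 8.6111 m/s.
a = 0.44 × 9.8 = 4.312 m/s².
Reaction distance = 8.6111 × 1.61 = 13.864 m.
Braking distance needed to stop: v²/(2a) = 74.151 / 8.624 = 8.598 m, so total needed = 13.864 + 8.598 = 22.462 m > 17 m — it cannot stop.
Distance remaining when braking begins: 17 − 13.864 = 3.136 m.
v² = v₀² − 2a·d = 74.151 − 2 × 4.312 × 3.136 = 47.106 m²/s².
v = √47.106 = 6.863 m/s.

No — it strikes the obstacle at 6.9 m/s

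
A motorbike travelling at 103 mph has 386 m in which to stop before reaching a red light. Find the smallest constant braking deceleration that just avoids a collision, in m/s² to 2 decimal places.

103 mph × 0.44704 = 46.0451 m/s.
v² = 2a·d ⇒ a = v²/(2d) = 46.0451² / (2 × 386.000) = 2120.151 / 772.000 = 2.7463 m/s².

Required deceleration ≈ 2.75 m/s²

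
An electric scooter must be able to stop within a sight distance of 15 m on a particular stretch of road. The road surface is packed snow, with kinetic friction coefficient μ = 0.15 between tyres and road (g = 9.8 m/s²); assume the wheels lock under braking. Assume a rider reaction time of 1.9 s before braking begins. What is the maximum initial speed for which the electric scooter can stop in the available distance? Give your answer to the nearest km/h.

a = μg = 0.15 × 9.8 = 1.470 m/s².
Stopping distance: v·t_r + v²/(2a) = 15 with t_r = 1.9 s and a = 1.470 m/s².
So v² + 5.586 v − 44.10 = 0.
Positive root: v = −a·t_r + √((a·t_r)² + 2a·d) = −2.793 + √(7.801 + 44.10) = 4.4112 m/s.
4.4112 m/s × 3.6 = 15.880 km/h.

Maximum speed ≈ 16 km/h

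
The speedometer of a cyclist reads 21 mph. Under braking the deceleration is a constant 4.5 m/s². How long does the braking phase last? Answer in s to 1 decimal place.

21 mph × 0.44704 = 9.3878 m/s.
Braking time = v/a = 9.3878 / 4.500 = 2.086 s.

Braking time ≈ 2.1 s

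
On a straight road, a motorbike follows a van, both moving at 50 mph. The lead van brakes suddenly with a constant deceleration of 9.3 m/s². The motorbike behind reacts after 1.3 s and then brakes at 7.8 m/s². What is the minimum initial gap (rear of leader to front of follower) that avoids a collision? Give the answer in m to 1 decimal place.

50 mph × 0.44704 = 22.3520 m/s.
Leader travels v²/(2a_L) = 499.612 / 18.600 = 26.861 m before stopping.
Follower covers v·t_r = 22.3520 × 1.3 = 29.058 m while reacting, then v²/(2a_F) = 499.612 / 15.600 = 32.026 m while braking, for a total of 29.058 + 32.026 = 61.084 m.
Since a_F ≤ a_L and the follower starts braking later, the follower is never slower than the leader, so the closest approach is when both have stopped.
Minimum gap = 61.084 − 26.861 = 34.223 m.

Minimum gap ≈ 34.2 m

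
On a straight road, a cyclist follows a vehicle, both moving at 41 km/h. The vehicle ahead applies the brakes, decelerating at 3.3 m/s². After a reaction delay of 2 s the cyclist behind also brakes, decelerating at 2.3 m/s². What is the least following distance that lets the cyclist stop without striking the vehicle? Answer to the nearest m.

41 km/h ÷ 3.6 = 11.3889 m/s.
Leader travels v²/(2a_L) = 129.707 / 6.600 = 19.653 m before stopping.
Follower covers v·t_r = 11.3889 × 2 = 22.778 m while reacting, then v²/(2a_F) = 129.707 / 4.600 = 28.197 m while braking, for a total of 22.778 + 28.197 = 50.975 m.
Since a_F ≤ a_L and the follower starts braking later, the follower is never slower than the leader, so the closest approach is when both have stopped.
Minimum gap = 50.975 − 19.653 = 31.322 m.

Minimum gap ≈ 31 m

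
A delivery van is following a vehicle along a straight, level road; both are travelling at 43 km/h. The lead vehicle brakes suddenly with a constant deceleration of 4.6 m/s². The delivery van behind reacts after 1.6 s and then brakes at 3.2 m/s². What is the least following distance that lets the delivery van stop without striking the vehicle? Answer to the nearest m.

Minimum gap ≈ 26 m

43 km/h ÷ 3.6 = 11.9444 m/s.
Leader travels v²/(2a_L) = 142.669 / 9.200 = 15.508 m before stopping.
Follower covers v·t_r = 11.9444 × 1.6 = 19.111 m while reacting, then v²/(2a_F) = 142.669 / 6.400 = 22.292 m while braking, for a total of 19.111 + 22.292 = 41.403 m.
Since a_F ≤ a_L and the follower starts braking later, the follower is never slower than the leader, so the closest approach is when both have stopped.
Minimum gap = 41.403 − 15.508 = 25.895 m.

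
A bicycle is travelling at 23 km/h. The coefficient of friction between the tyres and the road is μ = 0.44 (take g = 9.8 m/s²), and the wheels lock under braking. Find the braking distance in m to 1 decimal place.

Braking distance ≈ 4.7 m

23 km/h ÷ 3.6 = 6.3889 m/s.
a = μg = 0.44 × 9.8 = 4.312 m/s².
Braking distance = v²/(2a) = 6.3889² / (2 × 4.312) = 40.818 / 8.624 = 4.733 m.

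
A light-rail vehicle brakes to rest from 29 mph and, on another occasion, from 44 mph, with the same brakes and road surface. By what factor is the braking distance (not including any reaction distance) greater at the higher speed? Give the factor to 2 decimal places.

Braking distance d = v²/(2a), so with a fixed, d ∝ v².
Factor = (44/29)² = 1.5172² = 2.3019.

Factor ≈ 2.30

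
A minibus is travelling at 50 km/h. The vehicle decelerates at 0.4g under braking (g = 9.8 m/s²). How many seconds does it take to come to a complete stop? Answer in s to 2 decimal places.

Braking time ≈ 3.54 s

50 km/h ÷ 3.6 = 13.8889 m/s.
a = 0.4 × 9.8 = 3.920 m/s².
Braking time = v/a = 13.8889 / 3.920 = 3.543 s.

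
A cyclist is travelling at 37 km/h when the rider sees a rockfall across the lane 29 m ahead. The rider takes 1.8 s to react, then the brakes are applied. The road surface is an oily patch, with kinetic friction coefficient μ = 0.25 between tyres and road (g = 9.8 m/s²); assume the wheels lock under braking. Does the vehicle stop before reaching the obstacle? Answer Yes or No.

No

37 km/h ÷ 3.6 = 10.2778 m/s.
a = μg = 0.25 × 9.8 = 2.450 m/s².
Reaction distance = 10.2778 × 1.8 = 18.500 m.
Braking distance = v²/(2a) = 105.633 / 4.900 = 21.558 m.
Total stopping distance = 18.500 + 21.558 = 40.058 m, vs 29 m available — it cannot stop in time and overshoots by 40.058 − 29 = 11.058 m.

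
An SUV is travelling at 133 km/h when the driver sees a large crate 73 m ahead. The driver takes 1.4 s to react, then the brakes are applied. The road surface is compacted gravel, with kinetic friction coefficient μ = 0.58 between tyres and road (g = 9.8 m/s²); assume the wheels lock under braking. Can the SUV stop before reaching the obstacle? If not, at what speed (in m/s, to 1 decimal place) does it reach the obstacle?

133 km/h ÷ 3.6 = 36.9444 m/s.
a = μg = 0.58 × 9.8 = 5.684 m/s².
Reaction distance = 36.9444 × 1.4 = 51.722 m.
Braking distance needed to stop: v²/(2a) = 1364.889 / 11.368 = 120.064 m, so total needed = 51.722 + 120.064 = 171.786 m > 73 m — it cannot stop.
Distance remaining when braking begins: 73 − 51.722 = 21.278 m.
v² = v₀² − 2a·d = 1364.889 − 2 × 5.684 × 21.278 = 1123.001 m²/s².
v = √1123.001 = 33.511 m/s.

No — it strikes the obstacle at 33.5 m/s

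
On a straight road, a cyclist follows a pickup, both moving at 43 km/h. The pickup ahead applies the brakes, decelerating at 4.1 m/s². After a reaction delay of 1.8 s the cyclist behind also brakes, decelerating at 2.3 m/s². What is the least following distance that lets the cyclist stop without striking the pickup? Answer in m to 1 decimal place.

43 km/h ÷ 3.6 = 11.9444 m/s.
Leader travels v²/(2a_L) = 142.669 / 8.200 = 17.399 m before stopping.
Follower covers v·t_r = 11.9444 × 1.8 = 21.500 m while reacting, then v²/(2a_F) = 142.669 / 4.600 = 31.015 m while braking, for a total of 21.500 + 31.015 = 52.515 m.
Since a_F ≤ a_L and the follower starts braking later, the follower is never slower than the leader, so the closest approach is when both have stopped.
Minimum gap = 52.515 − 17.399 = 35.116 m.

Minimum gap ≈ 35.1 m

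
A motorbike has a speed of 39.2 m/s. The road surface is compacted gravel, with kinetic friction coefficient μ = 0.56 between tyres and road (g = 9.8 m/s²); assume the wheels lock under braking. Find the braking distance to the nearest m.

a = μg = 0.56 × 9.8 = 5.488 m/s².
Braking distance = v²/(2a) = 39.2000² / (2 × 5.488) = 1536.640 / 10.976 = 140.000 m.

Braking distance ≈ 140 m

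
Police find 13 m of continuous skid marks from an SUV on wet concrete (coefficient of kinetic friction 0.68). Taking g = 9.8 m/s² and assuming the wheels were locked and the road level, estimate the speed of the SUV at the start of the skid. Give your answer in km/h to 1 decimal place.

Initial speed ≈ 47.4 km/h

Deceleration a = μg = 0.68 × 9.8 = 6.664 m/s².
v = √(2a·d) = √(2 × 6.664 × 13) = √173.264 = 13.1630 m/s.
= 13.1630 × 3.6 = 47.387 km/h.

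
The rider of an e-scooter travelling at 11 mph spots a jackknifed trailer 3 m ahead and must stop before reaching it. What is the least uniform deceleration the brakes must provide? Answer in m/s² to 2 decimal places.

11 mph × 0.44704 = 4.9174 m/s.
v² = 2a·d ⇒ a = v²/(2d) = 4.9174² / (2 × 3.000) = 24.181 / 6.000 = 4.0302 m/s².

Required deceleration ≈ 4.03 m/s²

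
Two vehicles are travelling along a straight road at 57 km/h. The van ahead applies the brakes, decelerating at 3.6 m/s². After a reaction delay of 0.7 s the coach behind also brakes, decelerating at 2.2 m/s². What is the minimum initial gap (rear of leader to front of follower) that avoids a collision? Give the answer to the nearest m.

57 km/h ÷ 3.6 = 15.8333 m/s.
Leader travels v²/(2a_L) = 250.693 / 7.200 = 34.818 m before stopping.
Follower covers v·t_r = 15.8333 × 0.7 = 11.083 m while reacting, then v²/(2a_F) = 250.693 / 4.400 = 56.976 m while braking, for a total of 11.083 + 56.976 = 68.059 m.
Since a_F ≤ a_L and the follower starts braking later, the follower is never slower than the leader, so the closest approach is when both have stopped.
Minimum gap = 68.059 − 34.818 = 33.241 m.

Minimum gap ≈ 33 m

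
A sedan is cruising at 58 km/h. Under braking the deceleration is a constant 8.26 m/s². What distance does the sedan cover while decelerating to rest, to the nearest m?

Braking distance ≈ 16 m

58 km/h ÷ 3.6 = 16.1111 m/s.
Braking distance = v²/(2a) = 16.1111² / (2 × 8.260) = 259.568 / 16.520 = 15.712 m.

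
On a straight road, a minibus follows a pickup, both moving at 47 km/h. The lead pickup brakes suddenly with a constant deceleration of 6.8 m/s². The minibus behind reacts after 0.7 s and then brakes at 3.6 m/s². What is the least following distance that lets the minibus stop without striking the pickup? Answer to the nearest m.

Minimum gap ≈ 20 m

47 km/h ÷ 3.6 = 13.0556 m/s.
Leader travels v²/(2a_L) = 170.449 / 13.600 = 12.533 m before stopping.
Follower covers v·t_r = 13.0556 × 0.7 = 9.139 m while reacting, then v²/(2a_F) = 170.449 / 7.200 = 23.673 m while braking, for a total of 9.139 + 23.673 = 32.812 m.
Since a_F ≤ a_L and the follower starts braking later, the follower is never slower than the leader, so the closest approach is when both have stopped.
Minimum gap = 32.812 − 12.533 = 20.279 m.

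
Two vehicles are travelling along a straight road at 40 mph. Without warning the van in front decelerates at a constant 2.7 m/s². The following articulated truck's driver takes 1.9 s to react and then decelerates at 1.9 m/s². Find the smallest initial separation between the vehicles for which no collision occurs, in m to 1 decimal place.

40 mph × 0.44704 = 17.8816 m/s.
Leader travels v²/(2a_L) = 319.752 / 5.400 = 59.213 m before stopping.
Follower covers v·t_r = 17.8816 × 1.9 = 33.975 m while reacting, then v²/(2a_F) = 319.752 / 3.800 = 84.145 m while braking, for a total of 33.975 + 84.145 = 118.120 m.
Since a_F ≤ a_L and the follower starts braking later, the follower is never slower than the leader, so the closest approach is when both have stopped.
Minimum gap = 118.120 − 59.213 = 58.907 m.

Minimum gap ≈ 58.9 m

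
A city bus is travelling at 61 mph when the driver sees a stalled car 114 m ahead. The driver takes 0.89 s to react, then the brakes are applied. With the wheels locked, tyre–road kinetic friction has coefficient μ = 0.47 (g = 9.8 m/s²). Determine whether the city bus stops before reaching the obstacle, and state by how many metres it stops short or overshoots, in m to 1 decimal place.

61 mph × 0.44704 = 27.2694 m/s.
a = μg = 0.47 × 9.8 = 4.606 m/s².
Reaction distance = 27.2694 × 0.89 = 24.270 m.
Braking distance = v²/(2a) = 743.620 / 9.212 = 80.723 m.
Total stopping distance = 24.270 + 80.723 = 104.993 m, vs 114 m available — it stops with 114 − 104.993 = 9.007 m to spare.

Yes — it stops 9.0 m short of the obstacle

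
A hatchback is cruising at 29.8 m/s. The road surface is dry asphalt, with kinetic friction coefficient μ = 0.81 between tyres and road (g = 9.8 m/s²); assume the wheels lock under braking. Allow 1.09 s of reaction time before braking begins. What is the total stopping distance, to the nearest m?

a = μg = 0.81 × 9.8 = 7.938 m/s².
Reaction distance = v·t_r = 29.8000 × 1.09 = 32.482 m.
Braking distance = v²/(2a) = 29.8000² / (2 × 7.938) = 888.040 / 15.876 = 55.936 m.
Total = 32.482 + 55.936 = 88.418 m.

Total stopping distance ≈ 88 m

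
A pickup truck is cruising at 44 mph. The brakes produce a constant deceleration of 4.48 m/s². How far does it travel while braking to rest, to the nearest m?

44 mph × 0.44704 = 19.6698 m/s.
Braking distance = v²/(2a) = 19.6698² / (2 × 4.480) = 386.901 / 8.960 = 43.181 m.

Braking distance ≈ 43 m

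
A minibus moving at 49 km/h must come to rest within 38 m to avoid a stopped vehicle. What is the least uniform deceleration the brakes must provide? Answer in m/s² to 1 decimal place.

49 km/h ÷ 3.6 = 13.6111 m/s.
v² = 2a·d ⇒ a = v²/(2d) = 13.6111² / (2 × 38.000) = 185.262 / 76.000 = 2.4377 m/s².

Required deceleration ≈ 2.4 m/s²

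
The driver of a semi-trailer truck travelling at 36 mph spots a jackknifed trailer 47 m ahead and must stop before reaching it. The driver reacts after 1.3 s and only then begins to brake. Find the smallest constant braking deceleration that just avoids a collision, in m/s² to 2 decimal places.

36 mph × 0.44704 = 16.0934 m/s.
Distance covered during reaction = 16.0934 × 1.3 = 20.921 m.
Distance available for braking: 47 − 20.921 = 26.079 m.
v² = 2a·d ⇒ a = v²/(2d) = 16.0934² / (2 × 26.079) = 258.998 / 52.158 = 4.9656 m/s².

Required deceleration ≈ 4.97 m/s²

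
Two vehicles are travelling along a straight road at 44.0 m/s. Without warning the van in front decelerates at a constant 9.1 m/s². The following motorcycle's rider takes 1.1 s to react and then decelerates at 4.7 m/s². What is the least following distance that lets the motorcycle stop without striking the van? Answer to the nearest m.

Minimum gap ≈ 148 m

Leader travels v²/(2a_L) = 1936.000 / 18.200 = 106.374 m before stopping.
Follower covers v·t_r = 44.0000 × 1.1 = 48.400 m while reacting, then v²/(2a_F) = 1936.000 / 9.400 = 205.957 m while braking, for a total of 48.400 + 205.957 = 254.357 m.
Since a_F ≤ a_L and the follower starts braking later, the follower is never slower than the leader, so the closest approach is when both have stopped.
Minimum gap = 254.357 − 106.374 = 147.983 m.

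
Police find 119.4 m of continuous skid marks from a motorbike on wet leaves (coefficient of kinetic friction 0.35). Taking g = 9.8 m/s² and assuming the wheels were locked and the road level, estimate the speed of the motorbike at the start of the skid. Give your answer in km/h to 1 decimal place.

Deceleration a = μg = 0.35 × 9.8 = 3.430 m/s².
v = √(2a·d) = √(2 × 3.430 × 119.4) = √819.084 = 28.6196 m/s.
= 28.6196 × 3.6 = 103.031 km/h.

Initial speed ≈ 103.0 km/h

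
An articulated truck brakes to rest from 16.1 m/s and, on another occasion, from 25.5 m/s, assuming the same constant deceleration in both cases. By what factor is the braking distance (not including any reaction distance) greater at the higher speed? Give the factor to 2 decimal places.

Factor ≈ 2.51

Braking distance d = v²/(2a), so with a fixed, d ∝ v².
Factor = (25.5/16.1)² = 1.5839² = 2.5087.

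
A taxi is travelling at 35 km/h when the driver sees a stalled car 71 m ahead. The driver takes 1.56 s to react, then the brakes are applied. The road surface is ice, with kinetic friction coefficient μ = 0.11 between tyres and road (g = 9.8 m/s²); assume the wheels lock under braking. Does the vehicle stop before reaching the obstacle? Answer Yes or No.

35 km/h ÷ 3.6 = 9.7222 m/s.
a = μg = 0.11 × 9.8 = 1.078 m/s².
Reaction distance = 9.7222 × 1.56 = 15.167 m.
Braking distance = v²/(2a) = 94.521 / 2.156 = 43.841 m.
Total stopping distance = 15.167 + 43.841 = 59.008 m, vs 71 m available — it stops with 71 − 59.008 = 11.992 m to spare.

Yes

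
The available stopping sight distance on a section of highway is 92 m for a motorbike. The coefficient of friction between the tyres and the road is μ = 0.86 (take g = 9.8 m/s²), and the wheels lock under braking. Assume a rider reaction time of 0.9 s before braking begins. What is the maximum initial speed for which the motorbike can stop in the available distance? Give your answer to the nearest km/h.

Maximum speed ≈ 117 km/h

a = μg = 0.86 × 9.8 = 8.428 m/s².
Stopping distance: v·t_r + v²/(2a) = 92 with t_r = 0.9 s and a = 8.428 m/s².
So v² + 15.170 v − 1550.75 = 0.
Positive root: v = −a·t_r + √((a·t_r)² + 2a·d) = −7.585 + √(57.532 + 1550.75) = 32.5184 m/s.
32.5184 m/s × 3.6 = 117.066 km/h.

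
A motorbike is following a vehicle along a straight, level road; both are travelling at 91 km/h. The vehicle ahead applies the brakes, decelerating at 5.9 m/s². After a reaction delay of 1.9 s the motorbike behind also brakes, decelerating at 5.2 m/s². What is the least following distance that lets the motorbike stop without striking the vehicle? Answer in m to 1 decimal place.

91 km/h ÷ 3.6 = 25.2778 m/s.
Leader travels v²/(2a_L) = 638.967 / 11.800 = 54.150 m before stopping.
Follower covers v·t_r = 25.2778 × 1.9 = 48.028 m while reacting, then v²/(2a_F) = 638.967 / 10.400 = 61.439 m while braking, for a total of 48.028 + 61.439 = 109.467 m.
Since a_F ≤ a_L and the follower starts braking later, the follower is never slower than the leader, so the closest approach is when both have stopped.
Minimum gap = 109.467 − 54.150 = 55.317 m.

Minimum gap ≈ 55.3 m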